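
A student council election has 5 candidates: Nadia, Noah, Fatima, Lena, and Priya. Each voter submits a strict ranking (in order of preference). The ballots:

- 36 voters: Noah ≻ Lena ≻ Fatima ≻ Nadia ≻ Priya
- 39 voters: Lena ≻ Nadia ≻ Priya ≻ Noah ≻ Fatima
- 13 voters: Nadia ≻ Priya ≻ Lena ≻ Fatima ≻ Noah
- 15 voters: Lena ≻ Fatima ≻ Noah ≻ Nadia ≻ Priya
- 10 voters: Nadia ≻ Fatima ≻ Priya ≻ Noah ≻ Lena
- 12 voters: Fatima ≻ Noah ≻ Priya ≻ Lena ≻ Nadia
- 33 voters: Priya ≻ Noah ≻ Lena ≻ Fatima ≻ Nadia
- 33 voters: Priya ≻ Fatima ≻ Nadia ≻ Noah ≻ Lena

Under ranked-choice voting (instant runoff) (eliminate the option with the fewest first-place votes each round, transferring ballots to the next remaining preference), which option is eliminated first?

Fatima

Round 1: Nadia 23, Noah 36, Fatima 12, Lena 54, Priya 66. Eliminate Fatima.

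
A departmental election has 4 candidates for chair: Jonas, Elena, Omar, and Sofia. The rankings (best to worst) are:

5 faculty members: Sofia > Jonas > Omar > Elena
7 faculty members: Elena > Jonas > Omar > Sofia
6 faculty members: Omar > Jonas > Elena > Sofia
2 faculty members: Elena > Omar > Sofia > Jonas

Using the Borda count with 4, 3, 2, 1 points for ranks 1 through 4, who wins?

Jonas

Jonas: 5·3 + 7·3 + 6·3 + 2·1 = 56
Elena: 5·1 + 7·4 + 6·2 + 2·4 = 53
Omar: 5·2 + 7·2 + 6·4 + 2·3 = 54
Sofia: 5·4 + 7·1 + 6·1 + 2·2 = 37
Jonas has the highest Borda score (56).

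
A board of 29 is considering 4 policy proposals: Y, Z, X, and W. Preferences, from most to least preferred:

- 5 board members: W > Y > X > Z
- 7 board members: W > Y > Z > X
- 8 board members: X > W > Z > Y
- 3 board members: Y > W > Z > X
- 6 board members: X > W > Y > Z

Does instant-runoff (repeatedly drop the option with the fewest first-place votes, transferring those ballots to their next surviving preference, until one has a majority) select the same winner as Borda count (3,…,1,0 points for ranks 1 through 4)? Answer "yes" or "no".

yes

Instant-runoff — R1 Y 3, Z 0, X 14, W 12 (Z out); R2 Y 3, X 14, W 12 (Y out); R3 X 14, W 15 (W winner). Winner: W.
Borda — scores: Y 39, Z 18, X 47, W 70. Winner: W.
The two methods agree.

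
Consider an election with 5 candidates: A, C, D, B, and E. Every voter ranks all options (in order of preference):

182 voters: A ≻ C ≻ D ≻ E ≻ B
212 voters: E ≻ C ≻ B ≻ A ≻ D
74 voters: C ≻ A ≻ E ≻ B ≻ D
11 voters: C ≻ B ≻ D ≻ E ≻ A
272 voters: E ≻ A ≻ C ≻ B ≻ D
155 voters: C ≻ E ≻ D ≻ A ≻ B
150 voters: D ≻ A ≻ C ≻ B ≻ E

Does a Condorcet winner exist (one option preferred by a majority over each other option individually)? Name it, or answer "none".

none

Checking pairwise contests:
E beats A 650–406.
A beats C 604–452.
A beats D 740–316.
A beats B 833–223.
C beats E 572–484.
Every option loses at least one head-to-head, so there is no Condorcet winner.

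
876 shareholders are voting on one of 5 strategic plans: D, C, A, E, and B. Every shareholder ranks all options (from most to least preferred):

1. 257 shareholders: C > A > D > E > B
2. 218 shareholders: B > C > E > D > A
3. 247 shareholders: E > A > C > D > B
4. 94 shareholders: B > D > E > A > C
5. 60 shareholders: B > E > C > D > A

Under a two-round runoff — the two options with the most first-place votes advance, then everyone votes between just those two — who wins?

C

Round 1 first-place votes: D 0, C 257, A 0, E 247, B 372.
B and C advance.
Runoff: B is preferred to C by 372 voters; C by 504.
C wins the runoff.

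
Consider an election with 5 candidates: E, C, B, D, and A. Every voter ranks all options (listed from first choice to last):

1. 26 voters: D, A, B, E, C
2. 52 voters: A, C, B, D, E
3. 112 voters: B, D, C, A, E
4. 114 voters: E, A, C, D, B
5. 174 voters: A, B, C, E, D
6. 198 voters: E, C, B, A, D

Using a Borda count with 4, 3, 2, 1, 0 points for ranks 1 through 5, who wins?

E: 26·1 + 52·0 + 112·0 + 114·4 + 174·1 + 198·4 = 1448
C: 26·0 + 52·3 + 112·2 + 114·2 + 174·2 + 198·3 = 1550
B: 26·2 + 52·2 + 112·4 + 114·0 + 174·3 + 198·2 = 1522
D: 26·4 + 52·1 + 112·3 + 114·1 + 174·0 + 198·0 = 606
A: 26·3 + 52·4 + 112·1 + 114·3 + 174·4 + 198·1 = 1634
A has the highest Borda score (1634).

A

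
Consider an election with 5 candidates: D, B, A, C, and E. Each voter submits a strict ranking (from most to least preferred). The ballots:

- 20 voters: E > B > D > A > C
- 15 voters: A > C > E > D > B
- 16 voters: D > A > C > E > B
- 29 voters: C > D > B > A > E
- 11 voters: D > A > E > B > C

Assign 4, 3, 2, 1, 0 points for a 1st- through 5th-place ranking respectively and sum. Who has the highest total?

D

D: 20·2 + 15·1 + 16·4 + 29·3 + 11·4 = 250
B: 20·3 + 15·0 + 16·0 + 29·2 + 11·1 = 129
A: 20·1 + 15·4 + 16·3 + 29·1 + 11·3 = 190
C: 20·0 + 15·3 + 16·2 + 29·4 + 11·0 = 193
E: 20·4 + 15·2 + 16·1 + 29·0 + 11·2 = 148
D has the highest Borda score (250).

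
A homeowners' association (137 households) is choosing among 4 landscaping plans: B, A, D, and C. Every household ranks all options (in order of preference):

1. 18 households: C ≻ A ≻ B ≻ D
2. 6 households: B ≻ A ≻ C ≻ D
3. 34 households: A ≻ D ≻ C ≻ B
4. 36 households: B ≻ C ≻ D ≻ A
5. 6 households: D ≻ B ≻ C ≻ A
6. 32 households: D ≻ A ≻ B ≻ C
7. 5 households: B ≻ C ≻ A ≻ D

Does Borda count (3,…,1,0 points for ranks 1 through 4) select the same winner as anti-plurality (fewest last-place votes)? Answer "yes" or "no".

no

Borda — scores: B 203, A 219, D 218, C 182. Winner: A.
Anti-plurality — last-place votes: B 34, A 42, D 29, C 32. Winner: D.
The two methods disagree.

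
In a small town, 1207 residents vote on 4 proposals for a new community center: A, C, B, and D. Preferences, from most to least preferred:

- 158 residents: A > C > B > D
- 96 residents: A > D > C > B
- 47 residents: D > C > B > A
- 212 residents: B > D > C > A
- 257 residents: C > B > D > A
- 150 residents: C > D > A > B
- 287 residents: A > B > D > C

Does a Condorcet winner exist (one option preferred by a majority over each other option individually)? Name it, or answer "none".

Checking pairwise contests:
C beats A 666–541.
D beats C 642–565.
A beats B 691–516.
B beats D 914–293.
Every option loses at least one head-to-head, so there is no Condorcet winner.

none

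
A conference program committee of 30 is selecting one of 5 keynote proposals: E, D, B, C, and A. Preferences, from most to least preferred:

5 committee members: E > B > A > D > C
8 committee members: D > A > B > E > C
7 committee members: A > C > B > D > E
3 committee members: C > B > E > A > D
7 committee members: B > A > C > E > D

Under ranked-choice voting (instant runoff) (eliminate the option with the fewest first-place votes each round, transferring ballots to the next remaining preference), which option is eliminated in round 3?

A

Round 1: E 5, D 8, B 7, C 3, A 7. Eliminate C.
Round 2: E 5, D 8, B 10, A 7. Eliminate E.
Round 3: D 8, B 15, A 7. Eliminate A.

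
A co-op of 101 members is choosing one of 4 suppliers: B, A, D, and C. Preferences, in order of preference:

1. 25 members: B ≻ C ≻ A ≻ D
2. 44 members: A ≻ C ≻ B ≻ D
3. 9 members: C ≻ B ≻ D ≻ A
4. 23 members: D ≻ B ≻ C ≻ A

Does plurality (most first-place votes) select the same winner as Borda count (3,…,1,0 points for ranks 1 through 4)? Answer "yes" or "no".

Plurality — first-place votes: B 25, A 44, D 23, C 9. Winner: A.
Borda — scores: B 183, A 157, D 78, C 188. Winner: C.
The two methods disagree.

no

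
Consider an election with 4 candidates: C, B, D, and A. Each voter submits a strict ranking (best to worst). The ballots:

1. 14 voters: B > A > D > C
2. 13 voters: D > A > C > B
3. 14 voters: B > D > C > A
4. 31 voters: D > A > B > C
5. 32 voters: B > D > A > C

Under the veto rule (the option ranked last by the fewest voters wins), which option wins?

D

Last-place votes: C 77, B 13, D 0, A 14.
D is ranked last by the fewest voters, so D wins.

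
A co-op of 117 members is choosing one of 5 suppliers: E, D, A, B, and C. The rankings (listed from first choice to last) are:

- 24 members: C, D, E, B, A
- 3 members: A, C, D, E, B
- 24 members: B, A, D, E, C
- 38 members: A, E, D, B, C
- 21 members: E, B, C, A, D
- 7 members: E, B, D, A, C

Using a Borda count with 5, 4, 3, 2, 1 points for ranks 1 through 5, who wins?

E: 24·3 + 3·2 + 24·2 + 38·4 + 21·5 + 7·5 = 418
D: 24·4 + 3·3 + 24·3 + 38·3 + 21·1 + 7·3 = 333
A: 24·1 + 3·5 + 24·4 + 38·5 + 21·2 + 7·2 = 381
B: 24·2 + 3·1 + 24·5 + 38·2 + 21·4 + 7·4 = 359
C: 24·5 + 3·4 + 24·1 + 38·1 + 21·3 + 7·1 = 264
E has the highest Borda score (418).

E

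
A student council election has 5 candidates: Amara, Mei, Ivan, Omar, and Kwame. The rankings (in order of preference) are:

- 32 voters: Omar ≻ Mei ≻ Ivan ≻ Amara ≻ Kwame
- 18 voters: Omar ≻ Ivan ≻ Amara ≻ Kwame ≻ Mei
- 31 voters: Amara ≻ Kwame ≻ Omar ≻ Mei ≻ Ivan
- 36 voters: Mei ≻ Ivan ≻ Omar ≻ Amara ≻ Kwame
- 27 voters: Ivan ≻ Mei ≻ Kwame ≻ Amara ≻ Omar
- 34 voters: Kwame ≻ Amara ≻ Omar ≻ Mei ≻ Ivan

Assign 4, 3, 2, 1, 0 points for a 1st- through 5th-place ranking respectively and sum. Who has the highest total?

Omar

Amara: 32·1 + 18·2 + 31·4 + 36·1 + 27·1 + 34·3 = 357
Mei: 32·3 + 18·0 + 31·1 + 36·4 + 27·3 + 34·1 = 386
Ivan: 32·2 + 18·3 + 31·0 + 36·3 + 27·4 + 34·0 = 334
Omar: 32·4 + 18·4 + 31·2 + 36·2 + 27·0 + 34·2 = 402
Kwame: 32·0 + 18·1 + 31·3 + 36·0 + 27·2 + 34·4 = 301
Omar has the highest Borda score (402).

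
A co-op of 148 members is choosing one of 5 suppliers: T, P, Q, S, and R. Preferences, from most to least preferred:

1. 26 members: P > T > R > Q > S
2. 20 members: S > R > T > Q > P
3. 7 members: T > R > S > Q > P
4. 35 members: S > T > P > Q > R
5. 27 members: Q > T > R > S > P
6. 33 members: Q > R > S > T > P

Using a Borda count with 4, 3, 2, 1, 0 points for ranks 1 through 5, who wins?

T: 26·3 + 20·2 + 7·4 + 35·3 + 27·3 + 33·1 = 365
P: 26·4 + 20·0 + 7·0 + 35·2 + 27·0 + 33·0 = 174
Q: 26·1 + 20·1 + 7·1 + 35·1 + 27·4 + 33·4 = 328
S: 26·0 + 20·4 + 7·2 + 35·4 + 27·1 + 33·2 = 327
R: 26·2 + 20·3 + 7·3 + 35·0 + 27·2 + 33·3 = 286
T has the highest Borda score (365).

T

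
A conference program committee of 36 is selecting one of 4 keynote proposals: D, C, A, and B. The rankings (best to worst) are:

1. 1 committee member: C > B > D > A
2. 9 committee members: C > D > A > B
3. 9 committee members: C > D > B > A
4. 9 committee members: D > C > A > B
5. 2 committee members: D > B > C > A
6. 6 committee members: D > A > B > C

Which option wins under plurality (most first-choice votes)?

C

First-place votes: D 17, C 19, A 0, B 0.
C has the most first-place votes.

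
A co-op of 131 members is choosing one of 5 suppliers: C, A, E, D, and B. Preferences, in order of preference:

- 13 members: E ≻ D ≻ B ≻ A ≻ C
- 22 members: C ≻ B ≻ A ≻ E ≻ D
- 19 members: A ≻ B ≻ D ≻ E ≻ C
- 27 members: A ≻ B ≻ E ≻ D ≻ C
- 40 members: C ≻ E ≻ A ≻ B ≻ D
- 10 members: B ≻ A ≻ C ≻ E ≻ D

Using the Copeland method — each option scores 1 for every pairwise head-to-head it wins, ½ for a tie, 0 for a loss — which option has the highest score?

A

C: beats E and D; loses to A and B → score 2.
A: beats C, E, D, and B → score 4.
E: beats D; loses to C, A, and B → score 1.
D: loses to C, A, E, and B → score 0.
B: beats C, E, and D; loses to A → score 3.
A has the best pairwise record.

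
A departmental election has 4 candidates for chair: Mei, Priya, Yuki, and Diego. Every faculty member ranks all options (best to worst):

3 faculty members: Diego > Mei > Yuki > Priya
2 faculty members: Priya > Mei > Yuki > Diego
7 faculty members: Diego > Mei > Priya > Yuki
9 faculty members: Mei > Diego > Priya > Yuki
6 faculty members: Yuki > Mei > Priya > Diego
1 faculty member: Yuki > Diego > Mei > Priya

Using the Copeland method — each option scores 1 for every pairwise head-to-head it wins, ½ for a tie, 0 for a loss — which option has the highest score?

Mei

Mei: beats Priya, Yuki, and Diego → score 3.
Priya: beats Yuki; loses to Mei and Diego → score 1.
Yuki: loses to Mei, Priya, and Diego → score 0.
Diego: beats Priya and Yuki; loses to Mei → score 2.
Mei has the best pairwise record.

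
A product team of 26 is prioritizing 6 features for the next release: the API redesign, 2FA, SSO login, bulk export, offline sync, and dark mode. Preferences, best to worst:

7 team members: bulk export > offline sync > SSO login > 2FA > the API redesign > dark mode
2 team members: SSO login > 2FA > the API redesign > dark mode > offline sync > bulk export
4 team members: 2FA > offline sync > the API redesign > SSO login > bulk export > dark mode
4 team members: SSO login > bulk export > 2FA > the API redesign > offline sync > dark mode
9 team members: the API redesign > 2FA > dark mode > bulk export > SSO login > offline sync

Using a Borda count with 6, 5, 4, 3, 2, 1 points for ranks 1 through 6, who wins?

the API redesign: 7·2 + 2·4 + 4·4 + 4·3 + 9·6 = 104
2FA: 7·3 + 2·5 + 4·6 + 4·4 + 9·5 = 116
SSO login: 7·4 + 2·6 + 4·3 + 4·6 + 9·2 = 94
bulk export: 7·6 + 2·1 + 4·2 + 4·5 + 9·3 = 99
offline sync: 7·5 + 2·2 + 4·5 + 4·2 + 9·1 = 76
dark mode: 7·1 + 2·3 + 4·1 + 4·1 + 9·4 = 57
2FA has the highest Borda score (116).

2FA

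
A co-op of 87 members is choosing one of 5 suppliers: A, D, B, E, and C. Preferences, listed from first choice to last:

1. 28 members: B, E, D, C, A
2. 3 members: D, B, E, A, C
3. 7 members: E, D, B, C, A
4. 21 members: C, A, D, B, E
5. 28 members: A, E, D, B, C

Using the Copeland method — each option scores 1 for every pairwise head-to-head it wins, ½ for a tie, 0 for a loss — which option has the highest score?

A: beats D, B, and E; loses to C → score 3.
D: beats B and C; loses to A and E → score 2.
B: beats E and C; loses to A and D → score 2.
E: beats D and C; loses to A and B → score 2.
C: beats A; loses to D, B, and E → score 1.
A has the best pairwise record.

A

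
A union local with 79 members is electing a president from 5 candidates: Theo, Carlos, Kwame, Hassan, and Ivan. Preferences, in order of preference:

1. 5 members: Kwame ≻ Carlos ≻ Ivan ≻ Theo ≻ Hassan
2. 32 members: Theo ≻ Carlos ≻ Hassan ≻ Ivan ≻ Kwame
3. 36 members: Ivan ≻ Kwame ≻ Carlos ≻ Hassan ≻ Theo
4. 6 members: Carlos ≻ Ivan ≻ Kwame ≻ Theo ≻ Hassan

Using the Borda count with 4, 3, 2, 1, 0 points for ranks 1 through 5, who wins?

Carlos

Theo: 5·1 + 32·4 + 36·0 + 6·1 = 139
Carlos: 5·3 + 32·3 + 36·2 + 6·4 = 207
Kwame: 5·4 + 32·0 + 36·3 + 6·2 = 140
Hassan: 5·0 + 32·2 + 36·1 + 6·0 = 100
Ivan: 5·2 + 32·1 + 36·4 + 6·3 = 204
Carlos has the highest Borda score (207).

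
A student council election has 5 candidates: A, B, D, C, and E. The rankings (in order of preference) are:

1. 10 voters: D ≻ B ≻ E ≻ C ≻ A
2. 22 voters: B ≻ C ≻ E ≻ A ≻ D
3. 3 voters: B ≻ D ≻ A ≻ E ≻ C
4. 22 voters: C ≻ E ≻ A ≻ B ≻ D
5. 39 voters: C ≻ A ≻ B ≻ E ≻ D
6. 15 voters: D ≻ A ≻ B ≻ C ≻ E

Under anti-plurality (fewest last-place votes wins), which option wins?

Last-place votes: A 10, B 0, D 83, C 3, E 15.
B is ranked last by the fewest voters, so B wins.

B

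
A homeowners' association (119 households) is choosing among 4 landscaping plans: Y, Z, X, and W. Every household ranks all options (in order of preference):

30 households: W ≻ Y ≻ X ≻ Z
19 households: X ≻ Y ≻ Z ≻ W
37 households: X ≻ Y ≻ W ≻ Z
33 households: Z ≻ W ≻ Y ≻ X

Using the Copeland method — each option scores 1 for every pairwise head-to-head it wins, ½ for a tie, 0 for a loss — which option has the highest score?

W

Y: beats Z and X; loses to W → score 2.
Z: loses to Y, X, and W → score 0.
X: beats Z; loses to Y and W → score 1.
W: beats Y, Z, and X → score 3.
W has the best pairwise record.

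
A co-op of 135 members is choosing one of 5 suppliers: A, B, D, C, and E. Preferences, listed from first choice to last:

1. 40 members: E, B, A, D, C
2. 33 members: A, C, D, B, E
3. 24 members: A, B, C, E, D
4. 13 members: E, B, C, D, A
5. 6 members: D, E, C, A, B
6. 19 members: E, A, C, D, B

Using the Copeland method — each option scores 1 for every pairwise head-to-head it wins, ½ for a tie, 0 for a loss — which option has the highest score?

E

A: beats B, D, and C; loses to E → score 3.
B: beats D and C; loses to A and E → score 2.
D: loses to A, B, C, and E → score 0.
C: beats D; loses to A, B, and E → score 1.
E: beats A, B, D, and C → score 4.
E has the best pairwise record.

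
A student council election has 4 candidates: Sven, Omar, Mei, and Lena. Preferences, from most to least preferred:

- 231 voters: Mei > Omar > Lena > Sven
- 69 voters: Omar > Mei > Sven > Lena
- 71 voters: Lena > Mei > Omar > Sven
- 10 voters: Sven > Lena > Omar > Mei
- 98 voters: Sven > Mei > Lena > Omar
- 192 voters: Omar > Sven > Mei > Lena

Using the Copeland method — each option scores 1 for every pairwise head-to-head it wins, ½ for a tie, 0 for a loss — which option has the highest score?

Sven: beats Lena; loses to Omar and Mei → score 1.
Omar: beats Sven and Lena; loses to Mei → score 2.
Mei: beats Sven, Omar, and Lena → score 3.
Lena: loses to Sven, Omar, and Mei → score 0.
Mei has the best pairwise record.

Mei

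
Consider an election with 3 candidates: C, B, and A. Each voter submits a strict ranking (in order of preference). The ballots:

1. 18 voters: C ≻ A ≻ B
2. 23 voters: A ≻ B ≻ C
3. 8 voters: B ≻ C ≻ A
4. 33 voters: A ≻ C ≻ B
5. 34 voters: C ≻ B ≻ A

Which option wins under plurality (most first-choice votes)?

A

First-place votes: C 52, B 8, A 56.
A has the most first-place votes.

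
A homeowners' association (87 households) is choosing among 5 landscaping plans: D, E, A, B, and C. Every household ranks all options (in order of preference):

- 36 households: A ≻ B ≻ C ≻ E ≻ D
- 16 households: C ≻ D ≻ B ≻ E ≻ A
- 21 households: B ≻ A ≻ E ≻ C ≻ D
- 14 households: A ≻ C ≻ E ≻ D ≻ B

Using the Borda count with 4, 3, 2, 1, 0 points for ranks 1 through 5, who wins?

A

D: 36·0 + 16·3 + 21·0 + 14·1 = 62
E: 36·1 + 16·1 + 21·2 + 14·2 = 122
A: 36·4 + 16·0 + 21·3 + 14·4 = 263
B: 36·3 + 16·2 + 21·4 + 14·0 = 224
C: 36·2 + 16·4 + 21·1 + 14·3 = 199
A has the highest Borda score (263).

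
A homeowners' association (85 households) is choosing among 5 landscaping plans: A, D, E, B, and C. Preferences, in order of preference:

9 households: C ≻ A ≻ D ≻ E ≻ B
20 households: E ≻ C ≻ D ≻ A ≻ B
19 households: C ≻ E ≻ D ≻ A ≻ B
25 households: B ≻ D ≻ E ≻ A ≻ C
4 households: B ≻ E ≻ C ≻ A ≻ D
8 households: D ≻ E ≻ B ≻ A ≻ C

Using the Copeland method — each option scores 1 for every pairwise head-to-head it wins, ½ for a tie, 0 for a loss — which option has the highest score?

E

A: beats B; loses to D, E, and C → score 1.
D: beats A and B; loses to E and C → score 2.
E: beats A, D, B, and C → score 4.
B: loses to A, D, E, and C → score 0.
C: beats A, D, and B; loses to E → score 3.
E has the best pairwise record.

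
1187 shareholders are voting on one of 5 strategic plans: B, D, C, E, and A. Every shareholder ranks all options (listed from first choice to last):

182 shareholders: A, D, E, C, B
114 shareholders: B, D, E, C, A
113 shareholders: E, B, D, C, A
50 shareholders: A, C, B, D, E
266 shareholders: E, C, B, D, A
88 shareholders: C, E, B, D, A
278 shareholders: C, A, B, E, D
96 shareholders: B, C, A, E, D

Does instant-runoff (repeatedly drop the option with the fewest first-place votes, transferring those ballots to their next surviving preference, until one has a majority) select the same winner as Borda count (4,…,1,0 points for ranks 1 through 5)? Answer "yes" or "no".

Instant-runoff — R1 B 210, D 0, C 366, E 379, A 232 (D out); R2 B 210, C 366, E 379, A 232 (B out); R3 C 462, E 493, A 232 (A out); R4 C 512, E 675 (E winner). Winner: E.
Borda — scores: B 2543, D 1518, C 3109, E 2746, A 1954. Winner: C.
The two methods disagree.

no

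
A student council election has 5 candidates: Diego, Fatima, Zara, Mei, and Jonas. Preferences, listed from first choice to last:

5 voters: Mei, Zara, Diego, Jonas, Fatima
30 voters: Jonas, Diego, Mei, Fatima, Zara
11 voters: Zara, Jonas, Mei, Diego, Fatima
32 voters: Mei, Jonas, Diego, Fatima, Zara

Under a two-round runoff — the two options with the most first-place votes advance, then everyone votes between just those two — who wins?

Jonas

Round 1 first-place votes: Diego 0, Fatima 0, Zara 11, Mei 37, Jonas 30.
Mei and Jonas advance.
Runoff: Mei is preferred to Jonas by 37 voters; Jonas by 41.
Jonas wins the runoff.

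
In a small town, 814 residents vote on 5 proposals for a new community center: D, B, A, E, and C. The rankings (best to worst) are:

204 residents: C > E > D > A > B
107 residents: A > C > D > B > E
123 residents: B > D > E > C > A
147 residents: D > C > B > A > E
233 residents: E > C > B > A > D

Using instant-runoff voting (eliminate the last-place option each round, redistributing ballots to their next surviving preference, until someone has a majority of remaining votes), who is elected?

Round 1: D 147, B 123, A 107, E 233, C 204. Eliminate A.
Round 2: D 147, B 123, E 233, C 311. Eliminate B.
Round 3: D 270, E 233, C 311. Eliminate E.
Round 4: D 270, C 544. C has a majority.

C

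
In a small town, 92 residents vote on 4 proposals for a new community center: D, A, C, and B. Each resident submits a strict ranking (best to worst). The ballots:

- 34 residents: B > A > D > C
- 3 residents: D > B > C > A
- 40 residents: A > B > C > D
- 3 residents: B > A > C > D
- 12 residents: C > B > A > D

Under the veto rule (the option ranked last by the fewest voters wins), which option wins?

Last-place votes: D 55, A 3, C 34, B 0.
B is ranked last by the fewest voters, so B wins.

B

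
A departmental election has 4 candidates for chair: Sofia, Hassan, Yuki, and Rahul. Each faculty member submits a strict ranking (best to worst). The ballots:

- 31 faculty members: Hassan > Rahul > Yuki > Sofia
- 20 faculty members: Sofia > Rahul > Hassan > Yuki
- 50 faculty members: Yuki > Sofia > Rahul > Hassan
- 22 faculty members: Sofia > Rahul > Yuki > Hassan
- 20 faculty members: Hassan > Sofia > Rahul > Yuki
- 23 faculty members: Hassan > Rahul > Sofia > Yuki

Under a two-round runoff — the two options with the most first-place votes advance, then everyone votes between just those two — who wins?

Round 1 first-place votes: Sofia 42, Hassan 74, Yuki 50, Rahul 0.
Hassan and Yuki advance.
Runoff: Hassan is preferred to Yuki by 94 voters; Yuki by 72.
Hassan wins the runoff.

Hassan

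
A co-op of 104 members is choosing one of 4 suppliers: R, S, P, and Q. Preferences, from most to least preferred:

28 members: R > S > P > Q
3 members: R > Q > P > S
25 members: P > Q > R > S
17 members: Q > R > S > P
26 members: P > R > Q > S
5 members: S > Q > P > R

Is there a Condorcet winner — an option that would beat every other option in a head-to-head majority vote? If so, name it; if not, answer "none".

P vs R: 56–48 for P.
P vs S: 54–50 for P.
P vs Q: 79–25 for P.
P beats every other option head-to-head.

P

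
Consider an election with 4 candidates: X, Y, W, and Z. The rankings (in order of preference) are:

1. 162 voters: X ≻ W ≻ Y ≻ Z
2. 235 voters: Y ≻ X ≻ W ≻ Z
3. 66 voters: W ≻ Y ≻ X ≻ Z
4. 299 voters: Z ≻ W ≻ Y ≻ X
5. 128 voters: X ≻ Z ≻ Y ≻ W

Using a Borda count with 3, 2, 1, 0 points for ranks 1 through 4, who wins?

X: 162·3 + 235·2 + 66·1 + 299·0 + 128·3 = 1406
Y: 162·1 + 235·3 + 66·2 + 299·1 + 128·1 = 1426
W: 162·2 + 235·1 + 66·3 + 299·2 + 128·0 = 1355
Z: 162·0 + 235·0 + 66·0 + 299·3 + 128·2 = 1153
Y has the highest Borda score (1426).

Y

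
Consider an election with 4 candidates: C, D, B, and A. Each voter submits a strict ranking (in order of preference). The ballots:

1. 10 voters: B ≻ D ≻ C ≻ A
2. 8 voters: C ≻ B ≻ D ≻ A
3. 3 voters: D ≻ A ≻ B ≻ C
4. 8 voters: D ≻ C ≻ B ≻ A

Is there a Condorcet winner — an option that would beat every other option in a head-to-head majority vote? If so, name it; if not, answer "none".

none

Checking pairwise contests:
D beats C 21–8.
B beats D 18–11.
C beats B 16–13.
C beats A 26–3.
Every option loses at least one head-to-head, so there is no Condorcet winner.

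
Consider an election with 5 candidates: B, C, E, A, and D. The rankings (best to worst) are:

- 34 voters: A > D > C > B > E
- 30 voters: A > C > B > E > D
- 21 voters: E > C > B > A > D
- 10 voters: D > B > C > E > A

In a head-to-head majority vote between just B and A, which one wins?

A

Voters preferring B to A: 31; preferring A to B: 64.
A wins the head-to-head.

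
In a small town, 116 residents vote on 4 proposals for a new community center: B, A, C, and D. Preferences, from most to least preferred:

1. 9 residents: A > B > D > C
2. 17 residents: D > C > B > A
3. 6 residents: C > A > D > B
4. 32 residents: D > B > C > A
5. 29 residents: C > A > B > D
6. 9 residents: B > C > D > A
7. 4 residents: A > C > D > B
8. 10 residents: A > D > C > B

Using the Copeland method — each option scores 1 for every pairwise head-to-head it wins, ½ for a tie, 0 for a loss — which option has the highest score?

D

B: ties A; loses to C and D → score 0.5.
A: ties B and D; loses to C → score 1.
C: beats B and A; loses to D → score 2.
D: beats B and C; ties A → score 2.5.
D has the best pairwise record.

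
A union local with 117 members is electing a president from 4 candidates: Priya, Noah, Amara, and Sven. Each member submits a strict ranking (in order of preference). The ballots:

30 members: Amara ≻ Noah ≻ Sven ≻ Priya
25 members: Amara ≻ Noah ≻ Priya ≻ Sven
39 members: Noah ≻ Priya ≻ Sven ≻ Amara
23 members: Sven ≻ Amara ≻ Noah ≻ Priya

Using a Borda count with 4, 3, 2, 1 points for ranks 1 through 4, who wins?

Priya: 30·1 + 25·2 + 39·3 + 23·1 = 220
Noah: 30·3 + 25·3 + 39·4 + 23·2 = 367
Amara: 30·4 + 25·4 + 39·1 + 23·3 = 328
Sven: 30·2 + 25·1 + 39·2 + 23·4 = 255
Noah has the highest Borda score (367).

Noah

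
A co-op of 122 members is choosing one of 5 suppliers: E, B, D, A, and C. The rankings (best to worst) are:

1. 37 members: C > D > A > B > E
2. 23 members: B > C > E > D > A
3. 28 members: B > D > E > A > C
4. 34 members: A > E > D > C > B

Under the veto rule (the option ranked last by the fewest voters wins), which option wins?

Last-place votes: E 37, B 34, D 0, A 23, C 28.
D is ranked last by the fewest voters, so D wins.

D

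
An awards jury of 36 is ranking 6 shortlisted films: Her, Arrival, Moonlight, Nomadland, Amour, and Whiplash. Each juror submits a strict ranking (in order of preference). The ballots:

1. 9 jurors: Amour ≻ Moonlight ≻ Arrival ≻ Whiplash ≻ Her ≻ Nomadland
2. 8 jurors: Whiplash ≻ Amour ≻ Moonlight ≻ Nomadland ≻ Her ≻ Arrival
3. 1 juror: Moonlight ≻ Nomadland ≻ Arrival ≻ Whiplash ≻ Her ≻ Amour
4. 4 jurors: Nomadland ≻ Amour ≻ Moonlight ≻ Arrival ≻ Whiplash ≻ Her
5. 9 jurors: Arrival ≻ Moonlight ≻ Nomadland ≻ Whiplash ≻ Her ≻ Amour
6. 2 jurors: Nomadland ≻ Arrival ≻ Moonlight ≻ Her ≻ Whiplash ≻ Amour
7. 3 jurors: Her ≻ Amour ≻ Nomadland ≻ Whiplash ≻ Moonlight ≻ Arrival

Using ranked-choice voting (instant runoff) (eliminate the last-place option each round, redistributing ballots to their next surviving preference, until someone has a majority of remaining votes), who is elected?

Round 1: Her 3, Arrival 9, Moonlight 1, Nomadland 6, Amour 9, Whiplash 8. Eliminate Moonlight.
Round 2: Her 3, Arrival 9, Nomadland 7, Amour 9, Whiplash 8. Eliminate Her.
Round 3: Arrival 9, Nomadland 7, Amour 12, Whiplash 8. Eliminate Nomadland.
Round 4: Arrival 12, Amour 16, Whiplash 8. Eliminate Whiplash.
Round 5: Arrival 12, Amour 24. Amour has a majority.

Amour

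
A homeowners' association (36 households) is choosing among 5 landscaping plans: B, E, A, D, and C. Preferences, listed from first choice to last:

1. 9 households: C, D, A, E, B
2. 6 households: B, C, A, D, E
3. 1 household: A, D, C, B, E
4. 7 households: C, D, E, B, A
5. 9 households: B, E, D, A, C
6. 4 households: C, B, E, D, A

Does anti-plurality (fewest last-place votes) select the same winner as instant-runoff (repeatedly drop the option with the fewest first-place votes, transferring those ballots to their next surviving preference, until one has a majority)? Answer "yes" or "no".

Anti-plurality — last-place votes: B 9, E 7, A 11, D 0, C 9. Winner: D.
Instant-runoff — R1 B 15, E 0, A 1, D 0, C 20 (C winner). Winner: C.
The two methods disagree.

no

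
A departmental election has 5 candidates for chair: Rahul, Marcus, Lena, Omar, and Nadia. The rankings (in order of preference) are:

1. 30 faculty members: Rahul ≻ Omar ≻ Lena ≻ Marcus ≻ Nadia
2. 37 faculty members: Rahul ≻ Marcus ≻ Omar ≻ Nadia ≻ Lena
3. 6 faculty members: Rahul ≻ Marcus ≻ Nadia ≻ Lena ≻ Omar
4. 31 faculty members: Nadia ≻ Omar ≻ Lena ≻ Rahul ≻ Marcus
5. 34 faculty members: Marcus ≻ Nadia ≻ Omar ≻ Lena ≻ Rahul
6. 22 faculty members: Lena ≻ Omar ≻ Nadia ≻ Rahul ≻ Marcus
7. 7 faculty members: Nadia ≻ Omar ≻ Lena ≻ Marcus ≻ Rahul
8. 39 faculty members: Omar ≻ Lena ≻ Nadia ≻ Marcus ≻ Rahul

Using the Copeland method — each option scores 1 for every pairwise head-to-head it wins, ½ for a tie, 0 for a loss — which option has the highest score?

Omar

Rahul: beats Marcus; loses to Lena, Omar, and Nadia → score 1.
Marcus: beats Nadia; loses to Rahul, Lena, and Omar → score 1.
Lena: beats Rahul and Marcus; loses to Omar and Nadia → score 2.
Omar: beats Rahul, Marcus, Lena, and Nadia → score 4.
Nadia: beats Rahul and Lena; loses to Marcus and Omar → score 2.
Omar has the best pairwise record.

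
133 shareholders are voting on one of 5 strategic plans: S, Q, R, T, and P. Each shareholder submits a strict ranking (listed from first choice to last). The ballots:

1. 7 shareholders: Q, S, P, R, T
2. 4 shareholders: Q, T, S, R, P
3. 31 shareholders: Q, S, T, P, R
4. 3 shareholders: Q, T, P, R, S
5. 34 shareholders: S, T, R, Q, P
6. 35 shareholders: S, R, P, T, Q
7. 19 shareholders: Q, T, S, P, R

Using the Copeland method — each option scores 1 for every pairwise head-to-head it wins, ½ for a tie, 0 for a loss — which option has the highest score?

S

S: beats Q, R, T, and P → score 4.
Q: beats P; loses to S, R, and T → score 1.
R: beats Q and P; loses to S and T → score 2.
T: beats Q, R, and P; loses to S → score 3.
P: loses to S, Q, R, and T → score 0.
S has the best pairwise record.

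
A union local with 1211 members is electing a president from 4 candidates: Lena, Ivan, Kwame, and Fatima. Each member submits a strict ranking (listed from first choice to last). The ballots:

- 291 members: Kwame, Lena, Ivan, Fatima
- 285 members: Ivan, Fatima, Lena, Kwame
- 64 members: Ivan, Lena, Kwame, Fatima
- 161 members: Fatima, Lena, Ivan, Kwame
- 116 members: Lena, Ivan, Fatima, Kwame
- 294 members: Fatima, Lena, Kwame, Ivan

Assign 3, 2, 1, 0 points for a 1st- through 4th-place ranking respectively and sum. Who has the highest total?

Lena

Lena: 291·2 + 285·1 + 64·2 + 161·2 + 116·3 + 294·2 = 2253
Ivan: 291·1 + 285·3 + 64·3 + 161·1 + 116·2 + 294·0 = 1731
Kwame: 291·3 + 285·0 + 64·1 + 161·0 + 116·0 + 294·1 = 1231
Fatima: 291·0 + 285·2 + 64·0 + 161·3 + 116·1 + 294·3 = 2051
Lena has the highest Borda score (2253).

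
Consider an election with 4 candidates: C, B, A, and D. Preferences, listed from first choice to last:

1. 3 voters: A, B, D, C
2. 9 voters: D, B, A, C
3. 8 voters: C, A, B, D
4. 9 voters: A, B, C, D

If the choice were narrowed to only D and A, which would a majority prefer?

Voters preferring D to A: 9; preferring A to D: 20.
A wins the head-to-head.

A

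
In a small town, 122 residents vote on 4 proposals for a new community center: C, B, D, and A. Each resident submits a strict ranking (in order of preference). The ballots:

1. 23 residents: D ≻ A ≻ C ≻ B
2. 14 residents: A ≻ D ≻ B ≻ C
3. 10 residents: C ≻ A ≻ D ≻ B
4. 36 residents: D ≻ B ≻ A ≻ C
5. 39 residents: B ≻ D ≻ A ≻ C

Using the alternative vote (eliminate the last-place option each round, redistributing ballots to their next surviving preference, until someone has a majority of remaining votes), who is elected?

D

Round 1: C 10, B 39, D 59, A 14. Eliminate C.
Round 2: B 39, D 59, A 24. Eliminate A.
Round 3: B 39, D 83. D has a majority.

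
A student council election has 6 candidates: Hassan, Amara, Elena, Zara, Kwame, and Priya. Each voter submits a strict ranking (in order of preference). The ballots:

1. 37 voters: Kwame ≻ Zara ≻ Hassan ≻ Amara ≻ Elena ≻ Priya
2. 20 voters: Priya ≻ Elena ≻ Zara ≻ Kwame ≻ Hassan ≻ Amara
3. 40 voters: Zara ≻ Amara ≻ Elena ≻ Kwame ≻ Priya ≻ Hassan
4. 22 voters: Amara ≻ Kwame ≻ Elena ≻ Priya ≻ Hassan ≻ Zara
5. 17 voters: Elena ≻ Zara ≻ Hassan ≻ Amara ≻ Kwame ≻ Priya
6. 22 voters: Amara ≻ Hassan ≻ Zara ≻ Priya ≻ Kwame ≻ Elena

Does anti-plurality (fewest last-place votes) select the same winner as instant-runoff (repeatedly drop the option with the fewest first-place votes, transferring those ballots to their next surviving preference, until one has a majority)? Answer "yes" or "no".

no

Anti-plurality — last-place votes: Hassan 40, Amara 20, Elena 22, Zara 22, Kwame 0, Priya 54. Winner: Kwame.
Instant-runoff — R1 Hassan 0, Amara 44, Elena 17, Zara 40, Kwame 37, Priya 20 (Hassan out); R2 Amara 44, Elena 17, Zara 40, Kwame 37, Priya 20 (Elena out); R3 Amara 44, Zara 57, Kwame 37, Priya 20 (Priya out); R4 Amara 44, Zara 77, Kwame 37 (Kwame out); R5 Amara 44, Zara 114 (Zara winner). Winner: Zara.
The two methods disagree.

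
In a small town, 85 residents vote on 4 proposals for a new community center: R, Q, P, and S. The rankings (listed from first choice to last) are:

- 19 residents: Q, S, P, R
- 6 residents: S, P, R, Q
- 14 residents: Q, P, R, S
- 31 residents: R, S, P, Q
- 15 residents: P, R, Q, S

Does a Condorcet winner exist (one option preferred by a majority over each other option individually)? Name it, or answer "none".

Checking pairwise contests:
P beats R 54–31.
R beats Q 52–33.
S beats P 56–29.
R beats S 60–25.
Every option loses at least one head-to-head, so there is no Condorcet winner.

none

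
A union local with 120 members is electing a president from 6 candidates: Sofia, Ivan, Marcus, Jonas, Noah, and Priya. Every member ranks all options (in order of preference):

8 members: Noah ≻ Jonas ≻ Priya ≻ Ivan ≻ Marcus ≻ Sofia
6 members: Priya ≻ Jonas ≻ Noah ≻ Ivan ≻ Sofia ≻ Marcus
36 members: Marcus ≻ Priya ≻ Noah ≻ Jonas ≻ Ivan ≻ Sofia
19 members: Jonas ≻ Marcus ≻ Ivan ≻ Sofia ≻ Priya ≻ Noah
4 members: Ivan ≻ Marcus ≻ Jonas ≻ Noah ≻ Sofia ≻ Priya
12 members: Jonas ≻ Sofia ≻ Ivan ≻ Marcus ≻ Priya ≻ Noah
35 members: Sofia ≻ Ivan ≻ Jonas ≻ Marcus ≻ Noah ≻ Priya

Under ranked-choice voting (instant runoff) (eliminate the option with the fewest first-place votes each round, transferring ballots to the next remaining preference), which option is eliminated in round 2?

Round 1: Sofia 35, Ivan 4, Marcus 36, Jonas 31, Noah 8, Priya 6. Eliminate Ivan.
Round 2: Sofia 35, Marcus 40, Jonas 31, Noah 8, Priya 6. Eliminate Priya.

Priya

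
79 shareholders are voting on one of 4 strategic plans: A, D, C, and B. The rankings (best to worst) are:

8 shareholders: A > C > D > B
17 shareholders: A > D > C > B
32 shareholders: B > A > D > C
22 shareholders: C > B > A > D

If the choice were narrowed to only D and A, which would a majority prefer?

A

Voters preferring D to A: 0; preferring A to D: 79.
A wins the head-to-head.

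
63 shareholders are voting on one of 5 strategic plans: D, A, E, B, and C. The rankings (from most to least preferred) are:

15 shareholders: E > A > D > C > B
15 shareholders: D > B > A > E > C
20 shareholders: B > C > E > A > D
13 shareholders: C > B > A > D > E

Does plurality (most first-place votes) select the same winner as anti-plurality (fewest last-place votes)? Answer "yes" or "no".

Plurality — first-place votes: D 15, A 0, E 15, B 20, C 13. Winner: B.
Anti-plurality — last-place votes: D 20, A 0, E 13, B 15, C 15. Winner: A.
The two methods disagree.

no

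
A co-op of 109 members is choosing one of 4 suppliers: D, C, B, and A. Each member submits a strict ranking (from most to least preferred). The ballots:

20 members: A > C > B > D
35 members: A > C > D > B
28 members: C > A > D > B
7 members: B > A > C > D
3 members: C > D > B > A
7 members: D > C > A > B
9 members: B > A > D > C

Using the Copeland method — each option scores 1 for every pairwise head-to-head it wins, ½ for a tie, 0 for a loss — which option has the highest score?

D: beats B; loses to C and A → score 1.
C: beats D and B; loses to A → score 2.
B: loses to D, C, and A → score 0.
A: beats D, C, and B → score 3.
A has the best pairwise record.

A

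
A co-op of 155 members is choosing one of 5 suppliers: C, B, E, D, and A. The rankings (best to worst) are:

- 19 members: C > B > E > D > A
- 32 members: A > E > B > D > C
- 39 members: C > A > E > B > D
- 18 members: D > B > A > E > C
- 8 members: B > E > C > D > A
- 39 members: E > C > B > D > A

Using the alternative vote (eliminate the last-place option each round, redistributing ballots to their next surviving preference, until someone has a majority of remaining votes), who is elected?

Round 1: C 58, B 8, E 39, D 18, A 32. Eliminate B.
Round 2: C 58, E 47, D 18, A 32. Eliminate D.
Round 3: C 58, E 47, A 50. Eliminate E.
Round 4: C 105, A 50. C has a majority.

C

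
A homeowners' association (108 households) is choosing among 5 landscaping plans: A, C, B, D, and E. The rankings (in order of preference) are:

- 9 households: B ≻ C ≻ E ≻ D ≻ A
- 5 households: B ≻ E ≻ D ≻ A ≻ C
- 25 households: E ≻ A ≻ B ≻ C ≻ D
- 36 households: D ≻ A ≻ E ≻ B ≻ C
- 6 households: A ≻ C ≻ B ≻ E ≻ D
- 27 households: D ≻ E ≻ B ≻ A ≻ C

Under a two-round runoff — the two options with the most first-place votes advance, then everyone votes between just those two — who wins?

D

Round 1 first-place votes: A 6, C 0, B 14, D 63, E 25.
D and E advance.
Runoff: D is preferred to E by 63 voters; E by 45.
D wins the runoff.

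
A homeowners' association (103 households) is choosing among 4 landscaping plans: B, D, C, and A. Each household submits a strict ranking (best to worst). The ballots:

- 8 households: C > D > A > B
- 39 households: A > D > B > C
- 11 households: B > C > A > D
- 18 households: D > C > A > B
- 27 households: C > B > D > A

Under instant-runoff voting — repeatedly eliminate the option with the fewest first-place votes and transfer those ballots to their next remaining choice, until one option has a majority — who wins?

C

Round 1: B 11, D 18, C 35, A 39. Eliminate B.
Round 2: D 18, C 46, A 39. Eliminate D.
Round 3: C 64, A 39. C has a majority.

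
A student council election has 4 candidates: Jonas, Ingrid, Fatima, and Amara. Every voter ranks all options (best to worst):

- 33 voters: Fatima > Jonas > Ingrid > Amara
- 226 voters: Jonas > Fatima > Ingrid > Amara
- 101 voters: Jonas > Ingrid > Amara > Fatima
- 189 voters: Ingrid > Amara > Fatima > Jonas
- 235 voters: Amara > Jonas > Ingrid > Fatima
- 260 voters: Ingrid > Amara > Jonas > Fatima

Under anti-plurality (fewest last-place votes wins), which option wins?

Ingrid

Last-place votes: Jonas 189, Ingrid 0, Fatima 596, Amara 259.
Ingrid is ranked last by the fewest voters, so Ingrid wins.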